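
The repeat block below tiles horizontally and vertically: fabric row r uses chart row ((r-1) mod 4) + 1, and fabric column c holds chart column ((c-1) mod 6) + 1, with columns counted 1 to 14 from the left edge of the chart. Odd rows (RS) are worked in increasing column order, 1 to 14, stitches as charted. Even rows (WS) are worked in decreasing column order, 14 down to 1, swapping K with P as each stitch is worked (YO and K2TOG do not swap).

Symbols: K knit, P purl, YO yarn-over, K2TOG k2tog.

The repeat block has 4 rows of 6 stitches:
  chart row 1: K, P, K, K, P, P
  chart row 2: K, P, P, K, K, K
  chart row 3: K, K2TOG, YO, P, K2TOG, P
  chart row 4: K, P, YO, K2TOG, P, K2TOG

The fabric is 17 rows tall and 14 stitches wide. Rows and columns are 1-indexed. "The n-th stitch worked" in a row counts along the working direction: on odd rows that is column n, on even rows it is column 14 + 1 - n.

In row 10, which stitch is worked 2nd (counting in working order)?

Result:
P

Derivation:
Row 10 uses chart row ((10-1) mod 4)+1 = 2. Row 10 is even, so WS.
Chart row 2 tiled across columns 1-14: K P P K K K K P P K K K K P
WS row: flip the tiled sequence (start at column 14) and apply K<->P; YO and K2TOG stay.
Row 10 as worked: K P P P P K K P P P P K K P
Stitch 2 in working order -> P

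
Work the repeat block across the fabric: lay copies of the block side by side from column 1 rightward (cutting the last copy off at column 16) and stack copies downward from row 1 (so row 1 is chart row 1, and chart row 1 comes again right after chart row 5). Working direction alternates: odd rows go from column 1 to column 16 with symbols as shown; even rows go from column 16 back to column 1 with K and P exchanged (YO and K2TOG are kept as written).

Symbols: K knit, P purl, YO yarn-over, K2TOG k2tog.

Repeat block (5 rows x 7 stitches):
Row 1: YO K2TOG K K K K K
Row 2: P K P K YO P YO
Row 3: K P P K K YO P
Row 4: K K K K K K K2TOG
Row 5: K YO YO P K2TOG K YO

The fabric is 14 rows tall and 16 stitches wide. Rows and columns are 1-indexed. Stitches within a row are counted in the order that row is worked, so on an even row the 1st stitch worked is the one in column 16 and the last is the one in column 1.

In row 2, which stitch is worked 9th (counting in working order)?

== STITCH ==
K

Derivation:
Row 2: (2-1) mod 5 = 1, so use chart row 2. Even row -> WS.
Chart row 2 tiled across columns 1-16: P K P K YO P YO P K P K YO P YO P K
Wrong side: read the tiled row from column 16 down to 1 and exchange K with P (leave YO, K2TOG).
Row 2 as worked: P K YO K YO P K P K YO K YO P K P K
The 9th stitch worked is K.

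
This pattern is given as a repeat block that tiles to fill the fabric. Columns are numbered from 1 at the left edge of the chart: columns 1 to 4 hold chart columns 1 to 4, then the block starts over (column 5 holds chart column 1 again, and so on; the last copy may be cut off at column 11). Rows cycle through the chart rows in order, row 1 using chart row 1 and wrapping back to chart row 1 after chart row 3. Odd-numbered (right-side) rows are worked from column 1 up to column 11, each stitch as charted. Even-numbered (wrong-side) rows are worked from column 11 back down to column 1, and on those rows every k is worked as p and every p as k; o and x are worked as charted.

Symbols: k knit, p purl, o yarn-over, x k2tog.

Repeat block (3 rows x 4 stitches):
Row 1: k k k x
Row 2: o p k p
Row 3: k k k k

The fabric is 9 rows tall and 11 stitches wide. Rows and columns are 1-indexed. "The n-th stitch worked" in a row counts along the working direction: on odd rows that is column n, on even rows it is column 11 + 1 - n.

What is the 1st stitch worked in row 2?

Row 2: (2-1) mod 3 = 1, so use chart row 2. Even row -> WS.
Chart row 2 tiled across columns 1-11: o p k p o p k p o p k
WS: work from column 11 back to column 1 (reverse the tiled row), swapping k<->p (o and x unchanged).
Row 2 as worked: p k o k p k o k p k o
The 1st stitch worked is p.

Stitch:
p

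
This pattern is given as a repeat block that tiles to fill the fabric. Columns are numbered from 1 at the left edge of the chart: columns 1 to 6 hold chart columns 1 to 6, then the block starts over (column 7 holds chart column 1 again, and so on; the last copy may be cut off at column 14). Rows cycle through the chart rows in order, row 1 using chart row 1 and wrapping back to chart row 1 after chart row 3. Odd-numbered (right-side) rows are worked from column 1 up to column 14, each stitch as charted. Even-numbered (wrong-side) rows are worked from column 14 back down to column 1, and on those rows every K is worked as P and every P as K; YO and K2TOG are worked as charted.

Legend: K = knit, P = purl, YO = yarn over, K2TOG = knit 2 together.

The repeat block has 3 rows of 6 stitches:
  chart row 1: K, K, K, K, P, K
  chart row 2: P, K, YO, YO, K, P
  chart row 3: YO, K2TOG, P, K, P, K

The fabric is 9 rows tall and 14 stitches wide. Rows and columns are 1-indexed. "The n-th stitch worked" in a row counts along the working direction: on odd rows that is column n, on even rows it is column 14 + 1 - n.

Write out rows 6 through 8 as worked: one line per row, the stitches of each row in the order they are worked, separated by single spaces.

== ROWS AS WORKED ==
K2TOG YO P K P K K2TOG YO P K P K K2TOG YO
K K K K P K K K K K P K K K
P K K P YO YO P K K P YO YO P K

Derivation:
Row 6: chart row 3, WS - tiled (columns 1-14): YO K2TOG P K P K YO K2TOG P K P K YO K2TOG; work from column 14 back to 1 with K<->P swapped.
Row 7: chart row 1, RS - tile across columns 1-14 and work as-is.
Row 8: chart row 2, WS - tiled (columns 1-14): P K YO YO K P P K YO YO K P P K; work from column 14 back to 1 with K<->P swapped.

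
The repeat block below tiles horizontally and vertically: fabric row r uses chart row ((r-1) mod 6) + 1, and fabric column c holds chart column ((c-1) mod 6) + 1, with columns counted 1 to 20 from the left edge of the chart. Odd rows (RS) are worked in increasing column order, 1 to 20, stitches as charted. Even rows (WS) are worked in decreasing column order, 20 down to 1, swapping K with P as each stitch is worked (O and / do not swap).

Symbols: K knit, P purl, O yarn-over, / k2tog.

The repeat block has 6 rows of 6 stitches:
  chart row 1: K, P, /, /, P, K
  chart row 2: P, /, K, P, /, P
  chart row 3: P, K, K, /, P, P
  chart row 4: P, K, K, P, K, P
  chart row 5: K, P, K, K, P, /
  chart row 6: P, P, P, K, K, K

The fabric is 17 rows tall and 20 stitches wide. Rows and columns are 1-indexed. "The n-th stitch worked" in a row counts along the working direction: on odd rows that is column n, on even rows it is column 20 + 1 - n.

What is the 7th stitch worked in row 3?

Result:
P

Derivation:
Row 3: (3-1) mod 6 = 2, so use chart row 3. Odd row -> RS.
Chart row 3 tiled across columns 1-20: P K K / P P P K K / P P P K K / P P P K
RS: work column 1 to column 20, symbols as charted — the tiled row is the row as worked.
Counting 7 along the worked row gives P.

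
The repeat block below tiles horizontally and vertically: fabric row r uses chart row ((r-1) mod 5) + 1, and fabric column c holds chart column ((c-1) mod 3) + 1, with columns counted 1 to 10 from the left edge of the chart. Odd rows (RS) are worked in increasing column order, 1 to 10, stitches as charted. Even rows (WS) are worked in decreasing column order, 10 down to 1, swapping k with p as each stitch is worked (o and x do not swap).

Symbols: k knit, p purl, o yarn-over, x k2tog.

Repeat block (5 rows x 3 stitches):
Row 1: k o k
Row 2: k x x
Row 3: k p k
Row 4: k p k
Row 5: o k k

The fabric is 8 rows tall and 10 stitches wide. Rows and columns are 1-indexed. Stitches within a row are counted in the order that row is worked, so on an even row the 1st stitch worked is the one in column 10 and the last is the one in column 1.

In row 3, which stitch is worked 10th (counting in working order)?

Row 3 uses chart row ((3-1) mod 5)+1 = 3. Row 3 is odd, so RS.
Chart row 3 tiled across columns 1-10: k p k k p k k p k k
RS: work column 1 to column 10, symbols as charted — the tiled row is the row as worked.
Counting 10 along the worked row gives k.

Result:
k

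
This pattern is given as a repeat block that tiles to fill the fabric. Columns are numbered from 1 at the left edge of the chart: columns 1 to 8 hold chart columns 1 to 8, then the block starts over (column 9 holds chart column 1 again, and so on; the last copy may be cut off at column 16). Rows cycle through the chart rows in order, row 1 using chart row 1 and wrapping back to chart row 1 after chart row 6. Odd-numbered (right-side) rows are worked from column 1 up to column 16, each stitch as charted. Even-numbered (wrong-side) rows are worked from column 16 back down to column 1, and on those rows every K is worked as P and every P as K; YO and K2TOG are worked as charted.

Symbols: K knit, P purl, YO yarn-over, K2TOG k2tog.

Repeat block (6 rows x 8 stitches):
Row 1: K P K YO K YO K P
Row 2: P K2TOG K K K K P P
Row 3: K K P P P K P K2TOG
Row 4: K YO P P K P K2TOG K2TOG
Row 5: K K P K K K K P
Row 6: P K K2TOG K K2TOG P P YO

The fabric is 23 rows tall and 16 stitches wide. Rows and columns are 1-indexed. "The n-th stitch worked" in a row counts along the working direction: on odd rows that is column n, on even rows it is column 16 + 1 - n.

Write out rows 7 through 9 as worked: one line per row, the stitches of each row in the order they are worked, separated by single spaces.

== ROWS AS WORKED ==
K P K YO K YO K P K P K YO K YO K P
K K P P P P K2TOG K K K P P P P K2TOG K
K K P P P K P K2TOG K K P P P K P K2TOG

Derivation:
Row 7: chart row 1, RS - tile across columns 1-16 and work as-is.
Row 8: chart row 2, WS - tiled (columns 1-16): P K2TOG K K K K P P P K2TOG K K K K P P; work from column 16 back to 1 with K<->P swapped.
Row 9: chart row 3, RS - tile across columns 1-16 and work as-is.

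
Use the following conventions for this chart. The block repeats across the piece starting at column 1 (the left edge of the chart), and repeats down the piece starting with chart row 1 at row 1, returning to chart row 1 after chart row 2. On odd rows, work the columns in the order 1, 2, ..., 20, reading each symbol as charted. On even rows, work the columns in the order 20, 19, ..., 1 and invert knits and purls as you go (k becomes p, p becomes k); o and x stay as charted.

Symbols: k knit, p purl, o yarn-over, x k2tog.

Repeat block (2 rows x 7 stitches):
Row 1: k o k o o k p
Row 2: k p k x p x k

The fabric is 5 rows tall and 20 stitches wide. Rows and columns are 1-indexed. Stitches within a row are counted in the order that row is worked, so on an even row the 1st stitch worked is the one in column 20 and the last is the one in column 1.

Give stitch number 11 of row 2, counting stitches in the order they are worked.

== STITCH ==
p

Derivation:
Row 2: (2-1) mod 2 = 1, so use chart row 2. Even row -> WS.
Chart row 2 tiled across columns 1-20: k p k x p x k k p k x p x k k p k x p x
WS row: flip the tiled sequence (start at column 20) and apply k<->p; o and x stay.
Row 2 as worked: x k x p k p p x k x p k p p x k x p k p
Counting 11 along the worked row gives p.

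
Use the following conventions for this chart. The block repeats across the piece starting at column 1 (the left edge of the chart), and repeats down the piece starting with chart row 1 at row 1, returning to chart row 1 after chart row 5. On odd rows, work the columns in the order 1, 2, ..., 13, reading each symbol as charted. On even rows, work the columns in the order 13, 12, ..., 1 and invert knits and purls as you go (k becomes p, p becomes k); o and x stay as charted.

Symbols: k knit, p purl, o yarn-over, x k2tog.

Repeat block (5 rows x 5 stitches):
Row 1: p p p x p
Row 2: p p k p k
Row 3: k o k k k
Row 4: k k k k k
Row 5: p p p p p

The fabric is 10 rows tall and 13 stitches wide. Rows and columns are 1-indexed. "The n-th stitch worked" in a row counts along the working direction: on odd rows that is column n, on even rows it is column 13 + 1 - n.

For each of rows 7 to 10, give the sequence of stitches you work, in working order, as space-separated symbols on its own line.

Row 7: chart row 2, RS - tile across columns 1-13 and work as-is.
Row 8: chart row 3, WS - tiled (columns 1-13): k o k k k k o k k k k o k; work from column 13 back to 1 with k<->p swapped.
Row 9: chart row 4, RS - tile across columns 1-13 and work as-is.
Row 10: chart row 5, WS - tiled (columns 1-13): p p p p p p p p p p p p p; work from column 13 back to 1 with k<->p swapped.

Result:
p p k p k p p k p k p p k
p o p p p p o p p p p o p
k k k k k k k k k k k k k
k k k k k k k k k k k k k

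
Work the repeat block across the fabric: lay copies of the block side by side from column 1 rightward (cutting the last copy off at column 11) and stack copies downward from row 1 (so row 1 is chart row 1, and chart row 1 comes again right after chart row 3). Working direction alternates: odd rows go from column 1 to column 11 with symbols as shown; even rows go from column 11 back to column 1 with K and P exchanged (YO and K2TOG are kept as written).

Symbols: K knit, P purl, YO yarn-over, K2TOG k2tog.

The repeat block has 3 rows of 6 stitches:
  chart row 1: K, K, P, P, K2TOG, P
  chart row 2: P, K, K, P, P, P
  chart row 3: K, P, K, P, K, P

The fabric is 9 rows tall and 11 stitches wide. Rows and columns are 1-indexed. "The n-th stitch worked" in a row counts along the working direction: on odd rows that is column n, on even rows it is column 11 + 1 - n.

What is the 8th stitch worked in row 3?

Result:
P

Derivation:
Row 3: (3-1) mod 3 = 2, so use chart row 3. Odd row -> RS.
Chart row 3 tiled across columns 1-11: K P K P K P K P K P K
RS row: no reversal, no swap; stitch n worked = column n.
The 8th stitch worked is P.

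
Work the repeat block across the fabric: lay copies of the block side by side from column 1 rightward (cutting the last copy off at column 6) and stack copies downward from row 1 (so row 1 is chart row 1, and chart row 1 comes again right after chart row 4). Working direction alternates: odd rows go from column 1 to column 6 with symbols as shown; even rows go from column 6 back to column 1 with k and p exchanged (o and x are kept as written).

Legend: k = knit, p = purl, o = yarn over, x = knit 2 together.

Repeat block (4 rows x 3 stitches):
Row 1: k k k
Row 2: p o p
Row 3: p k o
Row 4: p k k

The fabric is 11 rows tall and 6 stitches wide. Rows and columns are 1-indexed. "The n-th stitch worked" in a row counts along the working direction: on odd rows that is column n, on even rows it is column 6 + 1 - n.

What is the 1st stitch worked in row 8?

Row 8 uses chart row ((8-1) mod 4)+1 = 4. Row 8 is even, so WS.
Chart row 4 tiled across columns 1-6: p k k p k k
WS: work from column 6 back to column 1 (reverse the tiled row), swapping k<->p (o and x unchanged).
Row 8 as worked: p p k p p k
The 1st stitch worked is p.

Result:
p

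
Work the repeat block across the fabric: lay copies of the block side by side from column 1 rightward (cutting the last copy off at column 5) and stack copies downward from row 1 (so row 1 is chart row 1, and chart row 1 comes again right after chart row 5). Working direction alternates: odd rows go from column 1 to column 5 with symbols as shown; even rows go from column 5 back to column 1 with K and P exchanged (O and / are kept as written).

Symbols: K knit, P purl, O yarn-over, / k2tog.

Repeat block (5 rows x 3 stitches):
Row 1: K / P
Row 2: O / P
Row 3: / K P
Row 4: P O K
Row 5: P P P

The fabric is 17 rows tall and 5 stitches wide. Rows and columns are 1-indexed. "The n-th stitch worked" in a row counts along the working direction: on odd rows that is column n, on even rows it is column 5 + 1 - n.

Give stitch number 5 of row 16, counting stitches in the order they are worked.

Stitch:
P

Derivation:
Row 16: (16-1) mod 5 = 0, so use chart row 1. Even row -> WS.
Chart row 1 tiled across columns 1-5: K / P K /
WS: work from column 5 back to column 1 (reverse the tiled row), swapping K<->P (O and / unchanged).
Row 16 as worked: / P K / P
Stitch 5 in working order -> P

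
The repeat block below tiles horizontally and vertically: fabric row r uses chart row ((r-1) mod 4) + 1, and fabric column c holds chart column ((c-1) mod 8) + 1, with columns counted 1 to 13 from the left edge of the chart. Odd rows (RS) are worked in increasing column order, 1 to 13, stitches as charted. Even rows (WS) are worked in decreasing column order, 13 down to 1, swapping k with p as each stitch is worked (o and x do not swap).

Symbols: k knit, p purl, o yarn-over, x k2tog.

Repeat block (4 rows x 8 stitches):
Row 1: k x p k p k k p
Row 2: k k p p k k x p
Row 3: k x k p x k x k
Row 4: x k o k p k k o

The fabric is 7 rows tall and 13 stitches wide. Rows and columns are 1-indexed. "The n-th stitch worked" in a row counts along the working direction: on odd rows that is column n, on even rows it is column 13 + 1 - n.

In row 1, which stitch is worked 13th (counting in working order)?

== STITCH ==
p

Derivation:
Row 1 uses chart row ((1-1) mod 4)+1 = 1. Row 1 is odd, so RS.
Chart row 1 tiled across columns 1-13: k x p k p k k p k x p k p
RS: work column 1 to column 13, symbols as charted — the tiled row is the row as worked.
Stitch 13 in working order -> p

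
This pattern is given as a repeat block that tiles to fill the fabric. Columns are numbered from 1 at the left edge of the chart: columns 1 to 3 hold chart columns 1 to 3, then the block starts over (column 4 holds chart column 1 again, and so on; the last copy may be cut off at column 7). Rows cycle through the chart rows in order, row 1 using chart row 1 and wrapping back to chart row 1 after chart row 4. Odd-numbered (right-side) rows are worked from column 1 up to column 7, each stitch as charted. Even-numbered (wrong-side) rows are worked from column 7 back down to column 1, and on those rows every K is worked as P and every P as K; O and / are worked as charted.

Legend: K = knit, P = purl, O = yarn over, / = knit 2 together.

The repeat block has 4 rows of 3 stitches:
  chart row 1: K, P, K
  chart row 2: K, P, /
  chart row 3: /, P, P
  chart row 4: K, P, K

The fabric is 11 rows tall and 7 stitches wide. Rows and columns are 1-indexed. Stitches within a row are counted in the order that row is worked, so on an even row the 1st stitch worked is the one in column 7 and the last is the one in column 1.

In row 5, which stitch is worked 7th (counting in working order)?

Row 5 uses chart row ((5-1) mod 4)+1 = 1. Row 5 is odd, so RS.
Chart row 1 tiled across columns 1-7: K P K K P K K
Right side: take the tiled row as-is (worked left to right from column 1).
Stitch 7 in working order -> K

== STITCH ==
K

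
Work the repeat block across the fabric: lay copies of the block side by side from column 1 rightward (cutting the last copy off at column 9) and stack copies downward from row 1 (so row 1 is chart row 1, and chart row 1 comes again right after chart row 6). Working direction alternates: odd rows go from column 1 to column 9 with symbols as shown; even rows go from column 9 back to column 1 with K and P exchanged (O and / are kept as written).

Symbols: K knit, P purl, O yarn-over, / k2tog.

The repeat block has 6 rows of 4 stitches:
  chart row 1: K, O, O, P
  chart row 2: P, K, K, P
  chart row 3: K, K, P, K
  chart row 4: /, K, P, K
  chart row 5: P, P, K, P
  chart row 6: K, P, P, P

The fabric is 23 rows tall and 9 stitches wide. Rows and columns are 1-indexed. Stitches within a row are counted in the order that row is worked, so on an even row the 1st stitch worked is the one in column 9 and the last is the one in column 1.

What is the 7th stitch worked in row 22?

Row 22: (22-1) mod 6 = 3, so use chart row 4. Even row -> WS.
Chart row 4 tiled across columns 1-9: / K P K / K P K /
WS row: flip the tiled sequence (start at column 9) and apply K<->P; O and / stay.
Row 22 as worked: / P K P / P K P /
The 7th stitch worked is K.

== STITCH ==
K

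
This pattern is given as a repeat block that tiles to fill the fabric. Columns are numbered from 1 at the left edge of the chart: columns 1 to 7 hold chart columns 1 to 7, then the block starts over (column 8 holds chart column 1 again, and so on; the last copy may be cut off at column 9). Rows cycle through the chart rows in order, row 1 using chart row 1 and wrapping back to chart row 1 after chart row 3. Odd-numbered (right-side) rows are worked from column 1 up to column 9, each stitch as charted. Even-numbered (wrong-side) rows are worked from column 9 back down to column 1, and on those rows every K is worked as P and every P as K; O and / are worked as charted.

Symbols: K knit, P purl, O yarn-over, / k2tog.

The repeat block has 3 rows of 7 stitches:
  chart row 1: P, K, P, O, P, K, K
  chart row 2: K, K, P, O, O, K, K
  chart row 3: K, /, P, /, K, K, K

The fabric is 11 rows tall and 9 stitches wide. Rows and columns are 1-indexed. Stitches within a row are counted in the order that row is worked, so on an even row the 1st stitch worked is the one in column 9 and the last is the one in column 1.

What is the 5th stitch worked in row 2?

Row 2 uses chart row ((2-1) mod 3)+1 = 2. Row 2 is even, so WS.
Chart row 2 tiled across columns 1-9: K K P O O K K K K
Wrong side: read the tiled row from column 9 down to 1 and exchange K with P (leave O, /).
Row 2 as worked: P P P P O O K P P
Stitch 5 in working order -> O

Stitch:
O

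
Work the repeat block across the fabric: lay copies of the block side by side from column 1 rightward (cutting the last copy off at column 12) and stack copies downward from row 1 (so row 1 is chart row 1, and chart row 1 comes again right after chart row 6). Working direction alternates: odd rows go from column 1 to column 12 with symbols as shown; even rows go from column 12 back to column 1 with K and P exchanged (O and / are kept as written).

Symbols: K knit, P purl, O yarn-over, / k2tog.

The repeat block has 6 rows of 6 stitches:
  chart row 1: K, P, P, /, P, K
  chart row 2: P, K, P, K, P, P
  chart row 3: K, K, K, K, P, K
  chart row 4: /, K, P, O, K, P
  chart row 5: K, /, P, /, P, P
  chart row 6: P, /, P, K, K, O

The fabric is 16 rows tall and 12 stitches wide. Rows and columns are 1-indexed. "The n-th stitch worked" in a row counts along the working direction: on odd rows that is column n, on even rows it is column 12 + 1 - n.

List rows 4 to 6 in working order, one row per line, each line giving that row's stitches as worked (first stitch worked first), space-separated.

Result:
K P O K P / K P O K P /
K / P / P P K / P / P P
O P P K / K O P P K / K

Derivation:
Row 4: chart row 4, WS - tiled (columns 1-12): / K P O K P / K P O K P; work from column 12 back to 1 with K<->P swapped.
Row 5: chart row 5, RS - tile across columns 1-12 and work as-is.
Row 6: chart row 6, WS - tiled (columns 1-12): P / P K K O P / P K K O; work from column 12 back to 1 with K<->P swapped.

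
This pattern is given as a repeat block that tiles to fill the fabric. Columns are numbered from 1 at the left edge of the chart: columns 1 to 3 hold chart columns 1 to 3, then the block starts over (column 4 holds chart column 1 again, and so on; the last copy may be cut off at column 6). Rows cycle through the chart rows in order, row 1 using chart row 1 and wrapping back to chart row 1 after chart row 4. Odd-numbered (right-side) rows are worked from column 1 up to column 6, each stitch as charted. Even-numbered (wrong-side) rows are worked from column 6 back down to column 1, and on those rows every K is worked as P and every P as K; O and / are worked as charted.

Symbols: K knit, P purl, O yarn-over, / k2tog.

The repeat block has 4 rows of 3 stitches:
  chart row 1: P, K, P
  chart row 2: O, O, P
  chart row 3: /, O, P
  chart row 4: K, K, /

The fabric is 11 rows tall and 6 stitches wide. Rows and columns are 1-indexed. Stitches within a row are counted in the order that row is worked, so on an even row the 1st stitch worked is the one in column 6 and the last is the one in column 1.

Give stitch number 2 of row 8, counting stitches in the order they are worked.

For row 8: chart row = ((8-1) mod 4) + 1 = 4; this is a WS (even) row.
Chart row 4 tiled across columns 1-6: K K / K K /
WS row: flip the tiled sequence (start at column 6) and apply K<->P; O and / stay.
Row 8 as worked: / P P / P P
Stitch 2 in working order -> P

== STITCH ==
P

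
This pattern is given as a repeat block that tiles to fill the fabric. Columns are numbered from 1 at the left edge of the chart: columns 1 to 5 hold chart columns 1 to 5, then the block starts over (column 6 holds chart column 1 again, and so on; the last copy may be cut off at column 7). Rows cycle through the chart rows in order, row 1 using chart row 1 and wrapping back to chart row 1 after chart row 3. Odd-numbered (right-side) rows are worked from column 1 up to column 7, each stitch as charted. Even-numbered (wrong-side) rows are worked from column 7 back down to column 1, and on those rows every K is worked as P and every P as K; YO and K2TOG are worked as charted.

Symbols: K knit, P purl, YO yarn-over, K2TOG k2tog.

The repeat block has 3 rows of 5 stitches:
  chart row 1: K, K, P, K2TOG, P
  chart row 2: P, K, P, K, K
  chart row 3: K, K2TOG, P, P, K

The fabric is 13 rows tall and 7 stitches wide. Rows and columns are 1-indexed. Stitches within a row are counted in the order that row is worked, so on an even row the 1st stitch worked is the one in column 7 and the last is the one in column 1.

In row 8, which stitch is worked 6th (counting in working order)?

Stitch:
P

Derivation:
Row 8 uses chart row ((8-1) mod 3)+1 = 2. Row 8 is even, so WS.
Chart row 2 tiled across columns 1-7: P K P K K P K
Wrong side: read the tiled row from column 7 down to 1 and exchange K with P (leave YO, K2TOG).
Row 8 as worked: P K P P K P K
Stitch 6 in working order -> P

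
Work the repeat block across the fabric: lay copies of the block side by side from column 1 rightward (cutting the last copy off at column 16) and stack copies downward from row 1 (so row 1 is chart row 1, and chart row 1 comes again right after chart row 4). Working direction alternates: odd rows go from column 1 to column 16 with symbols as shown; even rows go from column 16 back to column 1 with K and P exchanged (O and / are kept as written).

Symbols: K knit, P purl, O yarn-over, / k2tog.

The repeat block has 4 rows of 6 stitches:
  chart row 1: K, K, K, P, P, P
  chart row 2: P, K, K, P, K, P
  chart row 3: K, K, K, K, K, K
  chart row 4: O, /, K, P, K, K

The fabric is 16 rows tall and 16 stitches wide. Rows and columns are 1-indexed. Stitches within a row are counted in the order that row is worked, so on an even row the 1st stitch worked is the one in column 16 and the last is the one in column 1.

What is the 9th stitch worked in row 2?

Stitch:
P

Derivation:
For row 2: chart row = ((2-1) mod 4) + 1 = 2; this is a WS (even) row.
Chart row 2 tiled across columns 1-16: P K K P K P P K K P K P P K K P
WS: work from column 16 back to column 1 (reverse the tiled row), swapping K<->P (O and / unchanged).
Row 2 as worked: K P P K K P K P P K K P K P P K
Stitch 9 in working order -> P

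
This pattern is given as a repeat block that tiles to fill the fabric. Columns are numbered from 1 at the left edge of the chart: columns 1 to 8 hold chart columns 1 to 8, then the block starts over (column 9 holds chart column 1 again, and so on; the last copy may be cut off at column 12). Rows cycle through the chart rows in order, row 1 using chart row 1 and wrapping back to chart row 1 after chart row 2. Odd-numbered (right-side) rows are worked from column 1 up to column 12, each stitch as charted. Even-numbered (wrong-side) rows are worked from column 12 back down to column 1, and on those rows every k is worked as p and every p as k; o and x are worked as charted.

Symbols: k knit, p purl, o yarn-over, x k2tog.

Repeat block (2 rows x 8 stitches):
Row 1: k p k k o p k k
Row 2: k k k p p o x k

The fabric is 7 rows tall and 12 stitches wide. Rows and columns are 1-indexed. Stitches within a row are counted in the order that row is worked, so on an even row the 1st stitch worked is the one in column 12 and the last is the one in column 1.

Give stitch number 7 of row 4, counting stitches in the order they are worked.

For row 4: chart row = ((4-1) mod 2) + 1 = 2; this is a WS (even) row.
Chart row 2 tiled across columns 1-12: k k k p p o x k k k k p
Wrong side: read the tiled row from column 12 down to 1 and exchange k with p (leave o, x).
Row 4 as worked: k p p p p x o k k p p p
The 7th stitch worked is o.

Result:
o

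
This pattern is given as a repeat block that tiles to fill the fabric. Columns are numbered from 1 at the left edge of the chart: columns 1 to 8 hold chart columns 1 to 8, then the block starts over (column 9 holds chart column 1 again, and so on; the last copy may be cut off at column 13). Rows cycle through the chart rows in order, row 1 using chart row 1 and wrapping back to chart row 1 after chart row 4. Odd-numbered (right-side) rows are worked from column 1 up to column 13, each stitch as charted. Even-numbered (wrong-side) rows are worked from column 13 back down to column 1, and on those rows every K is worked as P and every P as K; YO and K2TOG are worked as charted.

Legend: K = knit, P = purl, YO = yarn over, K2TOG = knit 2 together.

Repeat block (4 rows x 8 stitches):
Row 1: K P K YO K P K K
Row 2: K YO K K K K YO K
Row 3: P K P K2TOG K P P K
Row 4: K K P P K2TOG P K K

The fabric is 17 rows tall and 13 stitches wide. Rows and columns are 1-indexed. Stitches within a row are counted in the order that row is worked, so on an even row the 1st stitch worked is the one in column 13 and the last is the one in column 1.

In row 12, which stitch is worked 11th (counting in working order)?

Row 12 uses chart row ((12-1) mod 4)+1 = 4. Row 12 is even, so WS.
Chart row 4 tiled across columns 1-13: K K P P K2TOG P K K K K P P K2TOG
Wrong side: read the tiled row from column 13 down to 1 and exchange K with P (leave YO, K2TOG).
Row 12 as worked: K2TOG K K P P P P K K2TOG K K P P
Counting 11 along the worked row gives K.

== STITCH ==
K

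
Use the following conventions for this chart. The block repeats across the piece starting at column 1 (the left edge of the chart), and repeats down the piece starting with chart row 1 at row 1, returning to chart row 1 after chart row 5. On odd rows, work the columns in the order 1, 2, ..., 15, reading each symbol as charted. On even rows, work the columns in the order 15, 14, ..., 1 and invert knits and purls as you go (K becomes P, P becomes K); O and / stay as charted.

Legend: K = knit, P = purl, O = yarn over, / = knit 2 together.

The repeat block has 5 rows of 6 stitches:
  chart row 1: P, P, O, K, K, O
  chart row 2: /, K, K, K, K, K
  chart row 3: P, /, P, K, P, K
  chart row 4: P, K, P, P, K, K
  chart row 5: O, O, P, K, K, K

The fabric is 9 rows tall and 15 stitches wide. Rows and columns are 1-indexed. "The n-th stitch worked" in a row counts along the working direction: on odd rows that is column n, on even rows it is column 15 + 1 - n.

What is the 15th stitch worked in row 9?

For row 9: chart row = ((9-1) mod 5) + 1 = 4; this is a RS (odd) row.
Chart row 4 tiled across columns 1-15: P K P P K K P K P P K K P K P
RS: work column 1 to column 15, symbols as charted — the tiled row is the row as worked.
Counting 15 along the worked row gives P.

Result:
P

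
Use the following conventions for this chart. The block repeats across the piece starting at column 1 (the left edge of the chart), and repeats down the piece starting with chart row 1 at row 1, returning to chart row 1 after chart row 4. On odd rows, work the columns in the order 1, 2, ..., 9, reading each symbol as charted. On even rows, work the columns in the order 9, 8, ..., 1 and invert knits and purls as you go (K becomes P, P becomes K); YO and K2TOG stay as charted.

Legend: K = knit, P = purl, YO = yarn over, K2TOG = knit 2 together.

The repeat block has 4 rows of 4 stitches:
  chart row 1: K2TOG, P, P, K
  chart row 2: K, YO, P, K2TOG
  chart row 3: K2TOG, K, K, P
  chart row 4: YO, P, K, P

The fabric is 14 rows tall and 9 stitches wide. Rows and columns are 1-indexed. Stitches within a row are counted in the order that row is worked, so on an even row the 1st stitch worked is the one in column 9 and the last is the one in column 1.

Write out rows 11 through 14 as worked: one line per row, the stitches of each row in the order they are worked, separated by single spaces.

Rows as worked:
K2TOG K K P K2TOG K K P K2TOG
YO K P K YO K P K YO
K2TOG P P K K2TOG P P K K2TOG
P K2TOG K YO P K2TOG K YO P

Derivation:
Row 11: chart row 3, RS - tile across columns 1-9 and work as-is.
Row 12: chart row 4, WS - tiled (columns 1-9): YO P K P YO P K P YO; work from column 9 back to 1 with K<->P swapped.
Row 13: chart row 1, RS - tile across columns 1-9 and work as-is.
Row 14: chart row 2, WS - tiled (columns 1-9): K YO P K2TOG K YO P K2TOG K; work from column 9 back to 1 with K<->P swapped.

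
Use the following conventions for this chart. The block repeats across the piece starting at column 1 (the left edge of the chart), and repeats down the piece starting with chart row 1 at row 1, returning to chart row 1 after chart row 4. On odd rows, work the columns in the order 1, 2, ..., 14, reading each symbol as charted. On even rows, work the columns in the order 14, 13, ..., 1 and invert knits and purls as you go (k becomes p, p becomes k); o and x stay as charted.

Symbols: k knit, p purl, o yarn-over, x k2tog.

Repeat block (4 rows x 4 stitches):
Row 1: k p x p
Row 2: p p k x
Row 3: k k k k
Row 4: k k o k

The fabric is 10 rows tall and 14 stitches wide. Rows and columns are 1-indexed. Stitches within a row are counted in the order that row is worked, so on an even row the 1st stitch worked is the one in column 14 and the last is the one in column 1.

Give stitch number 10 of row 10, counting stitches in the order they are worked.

Row 10: (10-1) mod 4 = 1, so use chart row 2. Even row -> WS.
Chart row 2 tiled across columns 1-14: p p k x p p k x p p k x p p
Wrong side: read the tiled row from column 14 down to 1 and exchange k with p (leave o, x).
Row 10 as worked: k k x p k k x p k k x p k k
Stitch 10 in working order -> k

Result:
k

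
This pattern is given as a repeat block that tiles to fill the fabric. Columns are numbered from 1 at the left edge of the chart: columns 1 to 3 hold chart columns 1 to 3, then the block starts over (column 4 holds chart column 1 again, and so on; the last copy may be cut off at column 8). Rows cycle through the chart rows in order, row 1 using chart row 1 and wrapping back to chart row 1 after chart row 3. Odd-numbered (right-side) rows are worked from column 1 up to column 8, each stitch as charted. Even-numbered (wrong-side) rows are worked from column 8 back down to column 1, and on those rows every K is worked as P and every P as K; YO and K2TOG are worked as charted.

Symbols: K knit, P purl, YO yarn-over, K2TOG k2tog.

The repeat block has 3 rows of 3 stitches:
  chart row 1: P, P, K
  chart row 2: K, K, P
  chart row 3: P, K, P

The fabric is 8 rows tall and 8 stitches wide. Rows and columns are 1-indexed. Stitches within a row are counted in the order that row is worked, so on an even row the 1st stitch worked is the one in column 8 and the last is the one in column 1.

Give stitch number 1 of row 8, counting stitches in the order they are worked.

Result:
P

Derivation:
Row 8 uses chart row ((8-1) mod 3)+1 = 2. Row 8 is even, so WS.
Chart row 2 tiled across columns 1-8: K K P K K P K K
Wrong side: read the tiled row from column 8 down to 1 and exchange K with P (leave YO, K2TOG).
Row 8 as worked: P P K P P K P P
The 1st stitch worked is P.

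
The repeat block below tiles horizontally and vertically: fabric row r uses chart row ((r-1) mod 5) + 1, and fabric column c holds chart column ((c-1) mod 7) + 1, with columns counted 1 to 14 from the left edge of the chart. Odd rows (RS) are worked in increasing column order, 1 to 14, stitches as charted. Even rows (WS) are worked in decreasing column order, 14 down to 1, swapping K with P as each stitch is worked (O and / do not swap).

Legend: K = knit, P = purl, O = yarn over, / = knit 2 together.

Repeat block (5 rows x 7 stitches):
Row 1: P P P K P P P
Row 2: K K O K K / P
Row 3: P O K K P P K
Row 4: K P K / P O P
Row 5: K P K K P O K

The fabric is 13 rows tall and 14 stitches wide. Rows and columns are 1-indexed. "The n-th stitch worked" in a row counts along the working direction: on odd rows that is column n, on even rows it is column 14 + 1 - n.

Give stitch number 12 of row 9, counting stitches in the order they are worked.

== STITCH ==
P

Derivation:
Row 9 uses chart row ((9-1) mod 5)+1 = 4. Row 9 is odd, so RS.
Chart row 4 tiled across columns 1-14: K P K / P O P K P K / P O P
Right side: take the tiled row as-is (worked left to right from column 1).
Stitch 12 in working order -> P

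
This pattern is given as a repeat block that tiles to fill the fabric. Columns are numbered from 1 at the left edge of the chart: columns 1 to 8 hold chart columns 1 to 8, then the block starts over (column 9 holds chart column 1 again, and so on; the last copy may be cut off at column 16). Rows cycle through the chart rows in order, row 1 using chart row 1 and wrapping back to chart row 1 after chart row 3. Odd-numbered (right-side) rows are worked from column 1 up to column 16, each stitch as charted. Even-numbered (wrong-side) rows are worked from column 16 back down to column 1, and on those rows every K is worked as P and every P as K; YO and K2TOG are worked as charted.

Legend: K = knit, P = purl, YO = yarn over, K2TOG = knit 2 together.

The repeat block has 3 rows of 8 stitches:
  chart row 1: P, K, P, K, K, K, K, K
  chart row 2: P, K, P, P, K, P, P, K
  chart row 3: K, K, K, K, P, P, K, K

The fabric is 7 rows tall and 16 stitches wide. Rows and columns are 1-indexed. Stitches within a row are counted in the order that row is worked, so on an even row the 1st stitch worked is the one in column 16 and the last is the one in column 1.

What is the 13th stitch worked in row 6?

Row 6: (6-1) mod 3 = 2, so use chart row 3. Even row -> WS.
Chart row 3 tiled across columns 1-16: K K K K P P K K K K K K P P K K
WS row: flip the tiled sequence (start at column 16) and apply K<->P; YO and K2TOG stay.
Row 6 as worked: P P K K P P P P P P K K P P P P
The 13th stitch worked is P.

Stitch:
P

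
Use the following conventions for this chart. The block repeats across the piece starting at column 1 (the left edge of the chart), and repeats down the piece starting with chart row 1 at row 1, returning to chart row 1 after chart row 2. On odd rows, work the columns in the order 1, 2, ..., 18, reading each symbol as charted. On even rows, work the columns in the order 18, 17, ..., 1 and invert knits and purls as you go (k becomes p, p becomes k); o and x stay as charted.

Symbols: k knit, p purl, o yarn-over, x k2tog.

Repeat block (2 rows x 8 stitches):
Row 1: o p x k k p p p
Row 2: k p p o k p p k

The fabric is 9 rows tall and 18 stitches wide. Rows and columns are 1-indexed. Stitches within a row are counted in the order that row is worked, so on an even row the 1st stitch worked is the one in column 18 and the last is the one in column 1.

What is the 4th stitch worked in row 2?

Stitch:
k

Derivation:
Row 2 uses chart row ((2-1) mod 2)+1 = 2. Row 2 is even, so WS.
Chart row 2 tiled across columns 1-18: k p p o k p p k k p p o k p p k k p
Wrong side: read the tiled row from column 18 down to 1 and exchange k with p (leave o, x).
Row 2 as worked: k p p k k p o k k p p k k p o k k p
Counting 4 along the worked row gives k.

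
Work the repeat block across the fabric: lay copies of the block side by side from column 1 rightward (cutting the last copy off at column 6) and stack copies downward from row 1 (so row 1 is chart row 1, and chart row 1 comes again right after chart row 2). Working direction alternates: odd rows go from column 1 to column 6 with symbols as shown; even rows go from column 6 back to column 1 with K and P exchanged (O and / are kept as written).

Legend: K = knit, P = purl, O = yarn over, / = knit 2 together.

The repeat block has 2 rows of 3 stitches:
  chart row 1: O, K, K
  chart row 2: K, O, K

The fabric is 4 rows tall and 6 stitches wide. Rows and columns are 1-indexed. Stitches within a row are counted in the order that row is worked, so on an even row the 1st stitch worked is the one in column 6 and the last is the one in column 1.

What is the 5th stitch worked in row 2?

== STITCH ==
O

Derivation:
Row 2: (2-1) mod 2 = 1, so use chart row 2. Even row -> WS.
Chart row 2 tiled across columns 1-6: K O K K O K
Wrong side: read the tiled row from column 6 down to 1 and exchange K with P (leave O, /).
Row 2 as worked: P O P P O P
Stitch 5 in working order -> O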